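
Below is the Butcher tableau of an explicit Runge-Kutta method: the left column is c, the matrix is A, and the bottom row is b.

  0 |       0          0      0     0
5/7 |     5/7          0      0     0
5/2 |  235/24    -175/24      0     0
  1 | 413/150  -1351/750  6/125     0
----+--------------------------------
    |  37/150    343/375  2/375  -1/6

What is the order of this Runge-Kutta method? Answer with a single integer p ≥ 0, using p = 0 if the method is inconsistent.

4

b = (37/150, 343/375, 2/375, -1/6)
c = (0, 5/7, 5/2, 1)
Ac = (0, 0, -125/24, -7/6)
Σ b_i: 37/150·1 + 343/375·1 + 2/375·1 + (-1/6)·1 = 1 ✓
b·c: 343/375·5/7 + 2/375·5/2 + (-1/6)·1 = 1/2 ✓
b·c²: 343/375·25/49 + 2/375·25/4 + (-1/6)·1 = 1/3 ✓
b·Ac: 2/375·(-125/24) + (-1/6)·(-7/6) = 1/6 ✓
b·c³: 343/375·125/343 + 2/375·125/8 + (-1/6)·1 = 1/4 ✓
b·(c∘Ac): 2/375·(-625/48) + (-1/6)·(-7/6) = 1/8 ✓
b·Ac²: 2/375·(-625/168) + (-1/6)·(-13/21) = 1/12 ✓
b·A²c: (-1/6)·(-1/4) = 1/24 ✓; 4 stages ⇒ order 4.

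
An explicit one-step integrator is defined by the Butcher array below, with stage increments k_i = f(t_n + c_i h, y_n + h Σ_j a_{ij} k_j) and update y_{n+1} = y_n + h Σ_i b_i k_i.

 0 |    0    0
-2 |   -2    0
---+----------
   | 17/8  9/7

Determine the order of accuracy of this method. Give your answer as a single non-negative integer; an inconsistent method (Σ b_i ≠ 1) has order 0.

0

b = (17/8, 9/7)
c = (0, -2)
Σ b_i: 17/8·1 + 9/7·1 = 191/56 ≠ 1 ⇒ order 0.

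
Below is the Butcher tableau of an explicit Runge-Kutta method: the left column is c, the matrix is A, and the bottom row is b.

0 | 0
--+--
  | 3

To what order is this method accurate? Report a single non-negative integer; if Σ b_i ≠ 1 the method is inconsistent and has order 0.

b = (3)
c = (0)
Σ b_i: 3·1 = 3 ≠ 1 ⇒ order 0.

0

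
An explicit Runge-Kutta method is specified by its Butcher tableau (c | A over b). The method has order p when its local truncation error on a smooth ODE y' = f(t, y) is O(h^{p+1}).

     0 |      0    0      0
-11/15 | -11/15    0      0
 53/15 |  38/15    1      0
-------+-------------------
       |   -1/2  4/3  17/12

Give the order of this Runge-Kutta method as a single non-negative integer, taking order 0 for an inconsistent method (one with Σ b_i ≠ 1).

0

b = (-1/2, 4/3, 17/12)
c = (0, -11/15, 53/15)
Ac = (0, 0, -11/15)
Σ b_i: (-1/2)·1 + 4/3·1 + 17/12·1 = 9/4 ≠ 1 ⇒ order 0.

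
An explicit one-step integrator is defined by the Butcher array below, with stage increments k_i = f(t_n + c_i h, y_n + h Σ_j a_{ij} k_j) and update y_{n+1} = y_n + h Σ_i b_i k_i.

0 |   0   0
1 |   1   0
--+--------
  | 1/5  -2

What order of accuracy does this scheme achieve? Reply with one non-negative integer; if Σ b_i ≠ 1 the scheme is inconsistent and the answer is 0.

0

b = (1/5, -2)
c = (0, 1)
Σ b_i: 1/5·1 + (-2)·1 = -9/5 ≠ 1 ⇒ order 0.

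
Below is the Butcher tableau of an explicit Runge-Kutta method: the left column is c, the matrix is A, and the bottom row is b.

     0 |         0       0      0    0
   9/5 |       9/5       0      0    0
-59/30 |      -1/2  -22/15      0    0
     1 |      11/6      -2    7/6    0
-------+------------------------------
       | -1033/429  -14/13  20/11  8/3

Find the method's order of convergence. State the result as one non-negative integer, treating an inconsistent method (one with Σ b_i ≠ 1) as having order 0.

b = (-1033/429, -14/13, 20/11, 8/3)
c = (0, 9/5, -59/30, 1)
Ac = (0, 0, -66/25, -1061/180)
Σ b_i: (-1033/429)·1 + (-14/13)·1 + 20/11·1 + 8/3·1 = 1 ✓
b·c: (-14/13)·9/5 + 20/11·(-59/30) + 8/3·1 = -2036/715 ≠ 1/2 ⇒ order 1.

1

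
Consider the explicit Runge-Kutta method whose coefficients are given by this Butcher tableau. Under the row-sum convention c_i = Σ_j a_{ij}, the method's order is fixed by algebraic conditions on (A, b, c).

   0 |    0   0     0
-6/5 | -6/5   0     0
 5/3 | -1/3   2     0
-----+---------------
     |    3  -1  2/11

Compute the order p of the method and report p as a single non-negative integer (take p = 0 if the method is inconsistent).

b = (3, -1, 2/11)
c = (0, -6/5, 5/3)
Ac = (0, 0, -12/5)
Σ b_i: 3·1 + (-1)·1 + 2/11·1 = 24/11 ≠ 1 ⇒ order 0.

0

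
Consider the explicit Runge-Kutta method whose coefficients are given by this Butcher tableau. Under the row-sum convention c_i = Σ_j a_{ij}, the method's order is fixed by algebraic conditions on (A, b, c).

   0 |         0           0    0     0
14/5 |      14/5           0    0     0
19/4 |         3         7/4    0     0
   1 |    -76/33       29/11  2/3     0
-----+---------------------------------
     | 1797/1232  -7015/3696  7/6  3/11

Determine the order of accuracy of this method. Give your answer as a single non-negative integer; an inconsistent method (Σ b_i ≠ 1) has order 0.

2

b = (1797/1232, -7015/3696, 7/6, 3/11)
c = (0, 14/5, 19/4, 1)
Ac = (0, 0, 49/10, 3481/330)
Σ b_i: 1797/1232·1 + (-7015/3696)·1 + 7/6·1 + 3/11·1 = 1 ✓
b·c: (-7015/3696)·14/5 + 7/6·19/4 + 3/11·1 = 1/2 ✓
b·c²: (-7015/3696)·196/25 + 7/6·361/16 + 3/11·1 = 20619/1760 ≠ 1/3 ⇒ order 2.
b·Ac: 7/6·49/10 + 3/11·3481/330 = 62389/7260 ≠ 1/6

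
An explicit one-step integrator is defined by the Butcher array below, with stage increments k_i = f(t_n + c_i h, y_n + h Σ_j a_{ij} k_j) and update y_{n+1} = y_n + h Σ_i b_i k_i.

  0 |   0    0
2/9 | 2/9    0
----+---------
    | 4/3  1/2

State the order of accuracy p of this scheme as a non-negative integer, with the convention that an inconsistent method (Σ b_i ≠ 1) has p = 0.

0

b = (4/3, 1/2)
c = (0, 2/9)
Σ b_i: 4/3·1 + 1/2·1 = 11/6 ≠ 1 ⇒ order 0.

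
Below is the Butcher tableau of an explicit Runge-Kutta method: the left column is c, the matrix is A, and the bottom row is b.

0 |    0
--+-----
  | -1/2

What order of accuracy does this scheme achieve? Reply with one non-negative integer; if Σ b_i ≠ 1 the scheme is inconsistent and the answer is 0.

b = (-1/2)
c = (0)
Σ b_i: (-1/2)·1 = -1/2 ≠ 1 ⇒ order 0.

0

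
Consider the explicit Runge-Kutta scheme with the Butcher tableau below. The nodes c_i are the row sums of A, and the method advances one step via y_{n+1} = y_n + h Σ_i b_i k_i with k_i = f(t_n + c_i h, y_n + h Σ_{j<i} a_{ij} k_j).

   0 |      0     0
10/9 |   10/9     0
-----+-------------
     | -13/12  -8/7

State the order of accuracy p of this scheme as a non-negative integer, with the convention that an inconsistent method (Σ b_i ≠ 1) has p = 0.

b = (-13/12, -8/7)
c = (0, 10/9)
Σ b_i: (-13/12)·1 + (-8/7)·1 = -187/84 ≠ 1 ⇒ order 0.

0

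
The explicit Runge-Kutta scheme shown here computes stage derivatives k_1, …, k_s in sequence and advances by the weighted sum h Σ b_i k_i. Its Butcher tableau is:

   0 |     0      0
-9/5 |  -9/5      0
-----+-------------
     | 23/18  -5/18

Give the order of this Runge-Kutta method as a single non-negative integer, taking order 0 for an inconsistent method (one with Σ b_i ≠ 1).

b = (23/18, -5/18)
c = (0, -9/5)
Σ b_i: 23/18·1 + (-5/18)·1 = 1 ✓
b·c: (-5/18)·(-9/5) = 1/2 ✓; 2 stages ⇒ order 2.

2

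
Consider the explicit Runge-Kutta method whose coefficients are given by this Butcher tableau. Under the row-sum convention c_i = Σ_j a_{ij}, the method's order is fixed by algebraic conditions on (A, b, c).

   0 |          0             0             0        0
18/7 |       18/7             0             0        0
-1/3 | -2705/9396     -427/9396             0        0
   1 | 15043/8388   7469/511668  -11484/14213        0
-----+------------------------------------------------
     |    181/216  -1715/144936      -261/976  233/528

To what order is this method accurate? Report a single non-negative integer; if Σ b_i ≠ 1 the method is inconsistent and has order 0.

b = (181/216, -1715/144936, -261/976, 233/528)
c = (0, 18/7, -1/3, 1)
Ac = (0, 0, -61/522, 143/466)
Σ b_i: 181/216·1 + (-1715/144936)·1 + (-261/976)·1 + 233/528·1 = 1 ✓
b·c: (-1715/144936)·18/7 + (-261/976)·(-1/3) + 233/528·1 = 1/2 ✓
b·c²: (-1715/144936)·324/49 + (-261/976)·1/9 + 233/528·1 = 1/3 ✓
b·Ac: (-261/976)·(-61/522) + 233/528·143/466 = 1/6 ✓
b·c³: (-1715/144936)·5832/343 + (-261/976)·(-1/27) + 233/528·1 = 1/4 ✓
b·(c∘Ac): (-261/976)·61/1566 + 233/528·143/466 = 1/8 ✓
b·Ac²: (-261/976)·(-61/203) + 233/528·11/1631 = 1/12 ✓
b·A²c: 233/528·22/233 = 1/24 ✓; 4 stages ⇒ order 4.

4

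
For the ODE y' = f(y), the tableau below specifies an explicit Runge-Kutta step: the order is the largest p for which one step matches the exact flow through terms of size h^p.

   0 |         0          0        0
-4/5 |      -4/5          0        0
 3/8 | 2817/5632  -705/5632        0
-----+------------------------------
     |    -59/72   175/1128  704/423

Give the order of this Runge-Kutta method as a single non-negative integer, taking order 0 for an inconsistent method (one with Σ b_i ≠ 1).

3

b = (-59/72, 175/1128, 704/423)
c = (0, -4/5, 3/8)
Ac = (0, 0, 141/1408)
Σ b_i: (-59/72)·1 + 175/1128·1 + 704/423·1 = 1 ✓
b·c: 175/1128·(-4/5) + 704/423·3/8 = 1/2 ✓
b·c²: 175/1128·16/25 + 704/423·9/64 = 1/3 ✓
b·Ac: 704/423·141/1408 = 1/6 ✓; 3 stages ⇒ order 3.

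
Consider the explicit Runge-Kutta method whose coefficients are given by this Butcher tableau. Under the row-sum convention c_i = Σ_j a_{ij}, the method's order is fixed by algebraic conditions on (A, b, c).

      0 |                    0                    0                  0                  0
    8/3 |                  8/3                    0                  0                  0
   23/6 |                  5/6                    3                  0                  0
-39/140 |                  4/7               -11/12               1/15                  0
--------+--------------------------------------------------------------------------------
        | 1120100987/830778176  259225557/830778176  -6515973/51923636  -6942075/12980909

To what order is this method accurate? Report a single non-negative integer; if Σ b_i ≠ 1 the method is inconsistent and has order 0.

b = (1120100987/830778176, 259225557/830778176, -6515973/51923636, -6942075/12980909)
c = (0, 8/3, 23/6, -39/140)
Ac = (0, 0, 8, -197/90)
Σ b_i: 1120100987/830778176·1 + 259225557/830778176·1 + (-6515973/51923636)·1 + (-6942075/12980909)·1 = 1 ✓
b·c: 259225557/830778176·8/3 + (-6515973/51923636)·23/6 + (-6942075/12980909)·(-39/140) = 1/2 ✓
b·c²: 259225557/830778176·64/9 + (-6515973/51923636)·529/36 + (-6942075/12980909)·1521/19600 = 1/3 ✓
b·Ac: (-6515973/51923636)·8 + (-6942075/12980909)·(-197/90) = 1/6 ✓
b·c³: 259225557/830778176·512/27 + (-6515973/51923636)·12167/216 + (-6942075/12980909)·(-59319/2744000) = -298396907353/261695125440 ≠ 1/4 ⇒ order 3.
b·(c∘Ac): (-6515973/51923636)·92/3 + (-6942075/12980909)·2561/4200 = -433510447/103847272 ≠ 1/8
b·Ac²: (-6515973/51923636)·64/3 + (-6942075/12980909)·(-997/180) = 44394313/155770908 ≠ 1/12
b·A²c: (-6942075/12980909)·8/15 = -3702440/12980909 ≠ 1/24

3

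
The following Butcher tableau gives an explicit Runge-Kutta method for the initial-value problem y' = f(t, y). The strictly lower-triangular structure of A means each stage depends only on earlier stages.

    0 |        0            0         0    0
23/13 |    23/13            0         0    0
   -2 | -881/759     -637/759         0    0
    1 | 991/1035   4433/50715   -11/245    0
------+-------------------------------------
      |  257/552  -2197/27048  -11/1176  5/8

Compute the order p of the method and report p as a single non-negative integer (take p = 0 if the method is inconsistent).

4

b = (257/552, -2197/27048, -11/1176, 5/8)
c = (0, 23/13, -2, 1)
Ac = (0, 0, -49/33, 11/45)
Σ b_i: 257/552·1 + (-2197/27048)·1 + (-11/1176)·1 + 5/8·1 = 1 ✓
b·c: (-2197/27048)·23/13 + (-11/1176)·(-2) + 5/8·1 = 1/2 ✓
b·c²: (-2197/27048)·529/169 + (-11/1176)·4 + 5/8·1 = 1/3 ✓
b·Ac: (-11/1176)·(-49/33) + 5/8·11/45 = 1/6 ✓
b·c³: (-2197/27048)·12167/2197 + (-11/1176)·(-8) + 5/8·1 = 1/4 ✓
b·(c∘Ac): (-11/1176)·98/33 + 5/8·11/45 = 1/8 ✓
b·Ac²: (-11/1176)·(-1127/429) + 5/8·11/117 = 1/12 ✓
b·A²c: 5/8·1/15 = 1/24 ✓; 4 stages ⇒ order 4.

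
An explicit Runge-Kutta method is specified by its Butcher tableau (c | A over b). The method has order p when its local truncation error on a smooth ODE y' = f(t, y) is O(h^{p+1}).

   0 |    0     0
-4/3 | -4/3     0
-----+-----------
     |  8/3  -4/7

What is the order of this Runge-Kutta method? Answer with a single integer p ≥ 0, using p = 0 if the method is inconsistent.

b = (8/3, -4/7)
c = (0, -4/3)
Σ b_i: 8/3·1 + (-4/7)·1 = 44/21 ≠ 1 ⇒ order 0.

0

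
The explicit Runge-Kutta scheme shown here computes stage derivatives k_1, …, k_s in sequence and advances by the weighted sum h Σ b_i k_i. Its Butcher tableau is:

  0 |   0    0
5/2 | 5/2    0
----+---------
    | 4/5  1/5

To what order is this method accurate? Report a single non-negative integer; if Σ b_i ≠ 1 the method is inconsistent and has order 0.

2

b = (4/5, 1/5)
c = (0, 5/2)
Σ b_i: 4/5·1 + 1/5·1 = 1 ✓
b·c: 1/5·5/2 = 1/2 ✓; 2 stages ⇒ order 2.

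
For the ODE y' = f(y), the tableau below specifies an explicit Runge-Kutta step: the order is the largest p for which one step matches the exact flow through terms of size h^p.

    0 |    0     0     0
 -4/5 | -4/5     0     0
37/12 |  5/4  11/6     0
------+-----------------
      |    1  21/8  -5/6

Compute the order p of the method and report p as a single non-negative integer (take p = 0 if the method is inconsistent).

b = (1, 21/8, -5/6)
c = (0, -4/5, 37/12)
Ac = (0, 0, -22/15)
Σ b_i: 1·1 + 21/8·1 + (-5/6)·1 = 67/24 ≠ 1 ⇒ order 0.

0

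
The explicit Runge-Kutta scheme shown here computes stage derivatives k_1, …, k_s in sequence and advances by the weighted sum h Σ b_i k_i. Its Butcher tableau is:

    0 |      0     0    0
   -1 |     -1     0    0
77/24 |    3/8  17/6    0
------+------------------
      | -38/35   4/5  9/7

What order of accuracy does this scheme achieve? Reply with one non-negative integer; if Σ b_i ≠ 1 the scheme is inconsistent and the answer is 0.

b = (-38/35, 4/5, 9/7)
c = (0, -1, 77/24)
Ac = (0, 0, -17/6)
Σ b_i: (-38/35)·1 + 4/5·1 + 9/7·1 = 1 ✓
b·c: 4/5·(-1) + 9/7·77/24 = 133/40 ≠ 1/2 ⇒ order 1.

1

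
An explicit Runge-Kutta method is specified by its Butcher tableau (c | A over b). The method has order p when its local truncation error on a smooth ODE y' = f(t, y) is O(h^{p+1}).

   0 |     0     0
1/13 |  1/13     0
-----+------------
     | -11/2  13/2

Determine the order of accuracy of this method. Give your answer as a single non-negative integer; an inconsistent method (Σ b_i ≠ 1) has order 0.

2

b = (-11/2, 13/2)
c = (0, 1/13)
Σ b_i: (-11/2)·1 + 13/2·1 = 1 ✓
b·c: 13/2·1/13 = 1/2 ✓; 2 stages ⇒ order 2.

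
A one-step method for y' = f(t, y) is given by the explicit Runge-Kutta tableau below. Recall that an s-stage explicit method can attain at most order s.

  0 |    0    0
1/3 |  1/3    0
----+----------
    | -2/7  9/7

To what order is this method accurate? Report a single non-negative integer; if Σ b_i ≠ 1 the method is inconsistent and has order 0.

1

b = (-2/7, 9/7)
c = (0, 1/3)
Σ b_i: (-2/7)·1 + 9/7·1 = 1 ✓
b·c: 9/7·1/3 = 3/7 ≠ 1/2 ⇒ order 1.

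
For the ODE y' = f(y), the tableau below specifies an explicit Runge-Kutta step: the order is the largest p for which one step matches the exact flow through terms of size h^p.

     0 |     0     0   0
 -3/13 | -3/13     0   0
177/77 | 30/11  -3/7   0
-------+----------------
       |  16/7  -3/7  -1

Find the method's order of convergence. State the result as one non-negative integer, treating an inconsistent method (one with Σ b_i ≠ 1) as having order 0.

b = (16/7, -3/7, -1)
c = (0, -3/13, 177/77)
Ac = (0, 0, 9/91)
Σ b_i: 16/7·1 + (-3/7)·1 + (-1)·1 = 6/7 ≠ 1 ⇒ order 0.

0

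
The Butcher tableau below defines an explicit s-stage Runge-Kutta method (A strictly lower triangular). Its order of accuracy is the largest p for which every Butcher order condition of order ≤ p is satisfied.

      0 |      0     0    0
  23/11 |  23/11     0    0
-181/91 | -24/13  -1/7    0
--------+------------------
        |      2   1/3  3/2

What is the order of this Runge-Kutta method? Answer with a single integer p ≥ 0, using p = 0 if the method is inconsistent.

b = (2, 1/3, 3/2)
c = (0, 23/11, -181/91)
Ac = (0, 0, -23/77)
Σ b_i: 2·1 + 1/3·1 + 3/2·1 = 23/6 ≠ 1 ⇒ order 0.

0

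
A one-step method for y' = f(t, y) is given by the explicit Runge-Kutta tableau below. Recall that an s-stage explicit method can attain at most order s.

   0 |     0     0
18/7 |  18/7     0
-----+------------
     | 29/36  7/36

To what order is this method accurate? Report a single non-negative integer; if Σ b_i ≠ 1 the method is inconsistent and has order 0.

2

b = (29/36, 7/36)
c = (0, 18/7)
Σ b_i: 29/36·1 + 7/36·1 = 1 ✓
b·c: 7/36·18/7 = 1/2 ✓; 2 stages ⇒ order 2.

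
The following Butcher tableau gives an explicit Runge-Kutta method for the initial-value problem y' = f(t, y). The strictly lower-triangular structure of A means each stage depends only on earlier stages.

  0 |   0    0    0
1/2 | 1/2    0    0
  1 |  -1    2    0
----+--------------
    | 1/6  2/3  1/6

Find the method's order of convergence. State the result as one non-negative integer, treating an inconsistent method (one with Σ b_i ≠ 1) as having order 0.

3

b = (1/6, 2/3, 1/6)
c = (0, 1/2, 1)
Ac = (0, 0, 1)
Σ b_i: 1/6·1 + 2/3·1 + 1/6·1 = 1 ✓
b·c: 2/3·1/2 + 1/6·1 = 1/2 ✓
b·c²: 2/3·1/4 + 1/6·1 = 1/3 ✓
b·Ac: 1/6·1 = 1/6 ✓; 3 stages ⇒ order 3.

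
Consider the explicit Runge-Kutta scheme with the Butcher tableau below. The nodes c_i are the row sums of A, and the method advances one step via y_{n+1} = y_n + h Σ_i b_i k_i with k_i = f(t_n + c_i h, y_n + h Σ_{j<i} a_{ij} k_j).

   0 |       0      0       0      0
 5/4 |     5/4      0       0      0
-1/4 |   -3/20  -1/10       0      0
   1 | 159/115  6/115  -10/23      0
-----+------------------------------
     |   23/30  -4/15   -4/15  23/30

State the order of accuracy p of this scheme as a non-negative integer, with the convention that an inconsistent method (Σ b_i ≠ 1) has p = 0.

b = (23/30, -4/15, -4/15, 23/30)
c = (0, 5/4, -1/4, 1)
Ac = (0, 0, -1/8, 4/23)
Σ b_i: 23/30·1 + (-4/15)·1 + (-4/15)·1 + 23/30·1 = 1 ✓
b·c: (-4/15)·5/4 + (-4/15)·(-1/4) + 23/30·1 = 1/2 ✓
b·c²: (-4/15)·25/16 + (-4/15)·1/16 + 23/30·1 = 1/3 ✓
b·Ac: (-4/15)·(-1/8) + 23/30·4/23 = 1/6 ✓
b·c³: (-4/15)·125/64 + (-4/15)·(-1/64) + 23/30·1 = 1/4 ✓
b·(c∘Ac): (-4/15)·1/32 + 23/30·4/23 = 1/8 ✓
b·Ac²: (-4/15)·(-5/32) + 23/30·5/92 = 1/12 ✓
b·A²c: 23/30·5/92 = 1/24 ✓; 4 stages ⇒ order 4.

4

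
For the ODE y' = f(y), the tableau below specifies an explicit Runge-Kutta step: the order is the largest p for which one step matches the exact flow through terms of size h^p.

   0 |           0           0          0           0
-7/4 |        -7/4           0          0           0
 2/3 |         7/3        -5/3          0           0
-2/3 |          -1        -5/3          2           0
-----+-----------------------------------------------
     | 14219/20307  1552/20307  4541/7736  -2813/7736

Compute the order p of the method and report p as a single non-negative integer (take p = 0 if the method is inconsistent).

3

b = (14219/20307, 1552/20307, 4541/7736, -2813/7736)
c = (0, -7/4, 2/3, -2/3)
Ac = (0, 0, 35/12, 17/4)
Σ b_i: 14219/20307·1 + 1552/20307·1 + 4541/7736·1 + (-2813/7736)·1 = 1 ✓
b·c: 1552/20307·(-7/4) + 4541/7736·2/3 + (-2813/7736)·(-2/3) = 1/2 ✓
b·c²: 1552/20307·49/16 + 4541/7736·4/9 + (-2813/7736)·4/9 = 1/3 ✓
b·Ac: 4541/7736·35/12 + (-2813/7736)·17/4 = 1/6 ✓
b·c³: 1552/20307·(-343/64) + 4541/7736·8/27 + (-2813/7736)·(-8/27) = -13361/104436 ≠ 1/4 ⇒ order 3.
b·(c∘Ac): 4541/7736·35/18 + (-2813/7736)·(-17/6) = 151199/69624 ≠ 1/8
b·Ac²: 4541/7736·(-245/48) + (-2813/7736)·(-607/144) = -25471/17406 ≠ 1/12
b·A²c: (-2813/7736)·35/6 = -98455/46416 ≠ 1/24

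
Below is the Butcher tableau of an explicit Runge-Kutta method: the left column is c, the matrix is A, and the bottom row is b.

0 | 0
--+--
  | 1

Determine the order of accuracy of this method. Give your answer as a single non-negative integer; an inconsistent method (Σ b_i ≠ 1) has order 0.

b = (1)
c = (0)
Σ b_i: 1·1 = 1 ✓; 1 stage ⇒ order 1.

1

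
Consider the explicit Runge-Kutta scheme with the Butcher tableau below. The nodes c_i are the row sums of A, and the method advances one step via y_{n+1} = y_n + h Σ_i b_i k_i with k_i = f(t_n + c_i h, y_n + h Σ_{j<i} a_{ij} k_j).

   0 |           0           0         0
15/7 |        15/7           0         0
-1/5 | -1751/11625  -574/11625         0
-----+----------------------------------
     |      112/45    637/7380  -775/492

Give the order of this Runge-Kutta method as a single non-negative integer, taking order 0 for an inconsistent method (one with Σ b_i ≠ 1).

3

b = (112/45, 637/7380, -775/492)
c = (0, 15/7, -1/5)
Ac = (0, 0, -82/775)
Σ b_i: 112/45·1 + 637/7380·1 + (-775/492)·1 = 1 ✓
b·c: 637/7380·15/7 + (-775/492)·(-1/5) = 1/2 ✓
b·c²: 637/7380·225/49 + (-775/492)·1/25 = 1/3 ✓
b·Ac: (-775/492)·(-82/775) = 1/6 ✓; 3 stages ⇒ order 3.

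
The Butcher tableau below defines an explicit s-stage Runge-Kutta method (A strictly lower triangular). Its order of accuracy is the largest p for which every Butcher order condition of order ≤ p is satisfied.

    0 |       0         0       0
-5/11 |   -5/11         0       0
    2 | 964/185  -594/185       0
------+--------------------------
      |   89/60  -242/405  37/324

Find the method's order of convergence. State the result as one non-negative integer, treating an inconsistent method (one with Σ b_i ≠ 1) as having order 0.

b = (89/60, -242/405, 37/324)
c = (0, -5/11, 2)
Ac = (0, 0, 54/37)
Σ b_i: 89/60·1 + (-242/405)·1 + 37/324·1 = 1 ✓
b·c: (-242/405)·(-5/11) + 37/324·2 = 1/2 ✓
b·c²: (-242/405)·25/121 + 37/324·4 = 1/3 ✓
b·Ac: 37/324·54/37 = 1/6 ✓; 3 stages ⇒ order 3.

3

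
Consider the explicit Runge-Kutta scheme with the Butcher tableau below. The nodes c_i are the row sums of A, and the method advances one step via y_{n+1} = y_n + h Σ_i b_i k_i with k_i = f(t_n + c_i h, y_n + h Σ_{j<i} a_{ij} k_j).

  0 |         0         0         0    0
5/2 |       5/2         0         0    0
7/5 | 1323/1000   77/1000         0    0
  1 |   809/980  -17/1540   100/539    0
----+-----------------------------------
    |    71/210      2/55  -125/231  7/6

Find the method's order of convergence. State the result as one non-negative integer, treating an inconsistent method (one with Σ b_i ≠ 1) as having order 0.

b = (71/210, 2/55, -125/231, 7/6)
c = (0, 5/2, 7/5, 1)
Ac = (0, 0, 77/400, 13/56)
Σ b_i: 71/210·1 + 2/55·1 + (-125/231)·1 + 7/6·1 = 1 ✓
b·c: 2/55·5/2 + (-125/231)·7/5 + 7/6·1 = 1/2 ✓
b·c²: 2/55·25/4 + (-125/231)·49/25 + 7/6·1 = 1/3 ✓
b·Ac: (-125/231)·77/400 + 7/6·13/56 = 1/6 ✓
b·c³: 2/55·125/8 + (-125/231)·343/125 + 7/6·1 = 1/4 ✓
b·(c∘Ac): (-125/231)·539/2000 + 7/6·13/56 = 1/8 ✓
b·Ac²: (-125/231)·77/160 + 7/6·33/112 = 1/12 ✓
b·A²c: 7/6·1/28 = 1/24 ✓; 4 stages ⇒ order 4.

4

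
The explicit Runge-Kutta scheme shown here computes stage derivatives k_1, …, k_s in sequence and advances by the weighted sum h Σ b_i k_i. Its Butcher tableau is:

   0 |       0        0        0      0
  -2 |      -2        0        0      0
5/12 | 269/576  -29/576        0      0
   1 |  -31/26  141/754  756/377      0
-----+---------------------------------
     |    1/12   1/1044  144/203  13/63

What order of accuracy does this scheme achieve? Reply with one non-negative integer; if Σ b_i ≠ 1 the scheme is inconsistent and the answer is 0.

4

b = (1/12, 1/1044, 144/203, 13/63)
c = (0, -2, 5/12, 1)
Ac = (0, 0, 29/288, 6/13)
Σ b_i: 1/12·1 + 1/1044·1 + 144/203·1 + 13/63·1 = 1 ✓
b·c: 1/1044·(-2) + 144/203·5/12 + 13/63·1 = 1/2 ✓
b·c²: 1/1044·4 + 144/203·25/144 + 13/63·1 = 1/3 ✓
b·Ac: 144/203·29/288 + 13/63·6/13 = 1/6 ✓
b·c³: 1/1044·(-8) + 144/203·125/1728 + 13/63·1 = 1/4 ✓
b·(c∘Ac): 144/203·145/3456 + 13/63·6/13 = 1/8 ✓
b·Ac²: 144/203·(-29/144) + 13/63·57/52 = 1/12 ✓
b·A²c: 13/63·21/104 = 1/24 ✓; 4 stages ⇒ order 4.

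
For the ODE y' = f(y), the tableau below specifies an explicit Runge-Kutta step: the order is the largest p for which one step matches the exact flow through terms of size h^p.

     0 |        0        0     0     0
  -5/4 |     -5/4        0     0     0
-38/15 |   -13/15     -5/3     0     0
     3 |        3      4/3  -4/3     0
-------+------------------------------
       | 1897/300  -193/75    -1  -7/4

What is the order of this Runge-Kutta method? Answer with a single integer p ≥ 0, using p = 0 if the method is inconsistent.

2

b = (1897/300, -193/75, -1, -7/4)
c = (0, -5/4, -38/15, 3)
Ac = (0, 0, 25/12, 77/45)
Σ b_i: 1897/300·1 + (-193/75)·1 + (-1)·1 + (-7/4)·1 = 1 ✓
b·c: (-193/75)·(-5/4) + (-1)·(-38/15) + (-7/4)·3 = 1/2 ✓
b·c²: (-193/75)·25/16 + (-1)·1444/225 + (-7/4)·9 = -94279/3600 ≠ 1/3 ⇒ order 2.
b·Ac: (-1)·25/12 + (-7/4)·77/45 = -457/90 ≠ 1/6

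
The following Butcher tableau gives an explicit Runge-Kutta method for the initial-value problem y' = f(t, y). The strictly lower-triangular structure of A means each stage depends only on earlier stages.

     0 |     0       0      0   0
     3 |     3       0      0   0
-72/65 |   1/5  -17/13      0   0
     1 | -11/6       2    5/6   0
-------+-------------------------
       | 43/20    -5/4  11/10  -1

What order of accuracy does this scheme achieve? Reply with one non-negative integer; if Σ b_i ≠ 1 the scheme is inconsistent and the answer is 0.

1

b = (43/20, -5/4, 11/10, -1)
c = (0, 3, -72/65, 1)
Ac = (0, 0, -51/13, 66/13)
Σ b_i: 43/20·1 + (-5/4)·1 + 11/10·1 + (-1)·1 = 1 ✓
b·c: (-5/4)·3 + 11/10·(-72/65) + (-1)·1 = -7759/1300 ≠ 1/2 ⇒ order 1.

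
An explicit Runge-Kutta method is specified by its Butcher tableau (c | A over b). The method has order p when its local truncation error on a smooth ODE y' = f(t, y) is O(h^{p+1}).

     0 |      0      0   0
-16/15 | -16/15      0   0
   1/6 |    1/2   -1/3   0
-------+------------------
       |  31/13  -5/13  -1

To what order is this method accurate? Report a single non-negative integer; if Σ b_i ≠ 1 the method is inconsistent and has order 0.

1

b = (31/13, -5/13, -1)
c = (0, -16/15, 1/6)
Ac = (0, 0, 16/45)
Σ b_i: 31/13·1 + (-5/13)·1 + (-1)·1 = 1 ✓
b·c: (-5/13)·(-16/15) + (-1)·1/6 = 19/78 ≠ 1/2 ⇒ order 1.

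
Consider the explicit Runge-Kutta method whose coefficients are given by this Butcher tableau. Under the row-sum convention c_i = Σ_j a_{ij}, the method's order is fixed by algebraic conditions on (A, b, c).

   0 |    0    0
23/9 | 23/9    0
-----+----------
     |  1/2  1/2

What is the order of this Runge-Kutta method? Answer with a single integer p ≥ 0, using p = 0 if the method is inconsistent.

b = (1/2, 1/2)
c = (0, 23/9)
Σ b_i: 1/2·1 + 1/2·1 = 1 ✓
b·c: 1/2·23/9 = 23/18 ≠ 1/2 ⇒ order 1.

1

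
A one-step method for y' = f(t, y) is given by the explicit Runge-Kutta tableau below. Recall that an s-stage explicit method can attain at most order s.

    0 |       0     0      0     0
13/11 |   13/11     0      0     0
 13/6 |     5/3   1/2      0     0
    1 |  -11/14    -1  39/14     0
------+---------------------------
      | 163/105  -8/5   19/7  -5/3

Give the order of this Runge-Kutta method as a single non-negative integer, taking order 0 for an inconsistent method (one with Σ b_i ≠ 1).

b = (163/105, -8/5, 19/7, -5/3)
c = (0, 13/11, 13/6, 1)
Ac = (0, 0, 13/22, 1495/308)
Σ b_i: 163/105·1 + (-8/5)·1 + 19/7·1 + (-5/3)·1 = 1 ✓
b·c: (-8/5)·13/11 + 19/7·13/6 + (-5/3)·1 = 1789/770 ≠ 1/2 ⇒ order 1.

1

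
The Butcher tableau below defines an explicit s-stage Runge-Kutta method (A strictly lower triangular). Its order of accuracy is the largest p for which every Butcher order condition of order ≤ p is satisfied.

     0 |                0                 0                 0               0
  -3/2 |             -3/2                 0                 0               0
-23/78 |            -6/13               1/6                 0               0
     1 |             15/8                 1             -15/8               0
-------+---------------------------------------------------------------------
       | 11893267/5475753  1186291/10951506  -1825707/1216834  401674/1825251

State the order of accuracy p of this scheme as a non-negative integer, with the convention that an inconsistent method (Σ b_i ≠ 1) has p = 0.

3

b = (11893267/5475753, 1186291/10951506, -1825707/1216834, 401674/1825251)
c = (0, -3/2, -23/78, 1)
Ac = (0, 0, -1/4, -197/208)
Σ b_i: 11893267/5475753·1 + 1186291/10951506·1 + (-1825707/1216834)·1 + 401674/1825251·1 = 1 ✓
b·c: 1186291/10951506·(-3/2) + (-1825707/1216834)·(-23/78) + 401674/1825251·1 = 1/2 ✓
b·c²: 1186291/10951506·9/4 + (-1825707/1216834)·529/6084 + 401674/1825251·1 = 1/3 ✓
b·Ac: (-1825707/1216834)·(-1/4) + 401674/1825251·(-197/208) = 1/6 ✓
b·c³: 1186291/10951506·(-27/8) + (-1825707/1216834)·(-12167/474552) + 401674/1825251·1 = -4689623/43806024 ≠ 1/4 ⇒ order 3.
b·(c∘Ac): (-1825707/1216834)·23/312 + 401674/1825251·(-197/208) = -9317003/29204016 ≠ 1/8
b·Ac²: (-1825707/1216834)·3/8 + 401674/1825251·33859/16224 = -58867733/569478312 ≠ 1/12
b·A²c: 401674/1825251·15/32 = 1004185/9734672 ≠ 1/24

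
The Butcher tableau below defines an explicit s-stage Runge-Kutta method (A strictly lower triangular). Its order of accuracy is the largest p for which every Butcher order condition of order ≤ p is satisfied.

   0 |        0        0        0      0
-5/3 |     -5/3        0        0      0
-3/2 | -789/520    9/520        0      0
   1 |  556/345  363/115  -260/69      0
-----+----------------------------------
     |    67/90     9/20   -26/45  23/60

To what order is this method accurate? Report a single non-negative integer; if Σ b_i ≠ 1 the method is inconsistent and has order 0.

4

b = (67/90, 9/20, -26/45, 23/60)
c = (0, -5/3, -3/2, 1)
Ac = (0, 0, -3/104, 9/23)
Σ b_i: 67/90·1 + 9/20·1 + (-26/45)·1 + 23/60·1 = 1 ✓
b·c: 9/20·(-5/3) + (-26/45)·(-3/2) + 23/60·1 = 1/2 ✓
b·c²: 9/20·25/9 + (-26/45)·9/4 + 23/60·1 = 1/3 ✓
b·Ac: (-26/45)·(-3/104) + 23/60·9/23 = 1/6 ✓
b·c³: 9/20·(-125/27) + (-26/45)·(-27/8) + 23/60·1 = 1/4 ✓
b·(c∘Ac): (-26/45)·9/208 + 23/60·9/23 = 1/8 ✓
b·Ac²: (-26/45)·5/104 + 23/60·20/69 = 1/12 ✓
b·A²c: 23/60·5/46 = 1/24 ✓; 4 stages ⇒ order 4.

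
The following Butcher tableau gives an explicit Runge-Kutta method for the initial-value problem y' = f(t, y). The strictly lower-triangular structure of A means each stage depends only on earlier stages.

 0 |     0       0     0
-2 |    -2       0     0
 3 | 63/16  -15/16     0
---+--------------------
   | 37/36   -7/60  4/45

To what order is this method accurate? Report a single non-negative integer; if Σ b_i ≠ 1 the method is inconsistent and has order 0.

3

b = (37/36, -7/60, 4/45)
c = (0, -2, 3)
Ac = (0, 0, 15/8)
Σ b_i: 37/36·1 + (-7/60)·1 + 4/45·1 = 1 ✓
b·c: (-7/60)·(-2) + 4/45·3 = 1/2 ✓
b·c²: (-7/60)·4 + 4/45·9 = 1/3 ✓
b·Ac: 4/45·15/8 = 1/6 ✓; 3 stages ⇒ order 3.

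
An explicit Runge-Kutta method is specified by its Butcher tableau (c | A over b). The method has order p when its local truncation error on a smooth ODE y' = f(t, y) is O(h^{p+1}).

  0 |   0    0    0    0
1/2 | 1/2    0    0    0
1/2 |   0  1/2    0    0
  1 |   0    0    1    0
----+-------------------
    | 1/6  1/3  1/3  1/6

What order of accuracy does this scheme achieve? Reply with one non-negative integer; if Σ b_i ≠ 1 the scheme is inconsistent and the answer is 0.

b = (1/6, 1/3, 1/3, 1/6)
c = (0, 1/2, 1/2, 1)
Ac = (0, 0, 1/4, 1/2)
Σ b_i: 1/6·1 + 1/3·1 + 1/3·1 + 1/6·1 = 1 ✓
b·c: 1/3·1/2 + 1/3·1/2 + 1/6·1 = 1/2 ✓
b·c²: 1/3·1/4 + 1/3·1/4 + 1/6·1 = 1/3 ✓
b·Ac: 1/3·1/4 + 1/6·1/2 = 1/6 ✓
b·c³: 1/3·1/8 + 1/3·1/8 + 1/6·1 = 1/4 ✓
b·(c∘Ac): 1/3·1/8 + 1/6·1/2 = 1/8 ✓
b·Ac²: 1/3·1/8 + 1/6·1/4 = 1/12 ✓
b·A²c: 1/6·1/4 = 1/24 ✓; 4 stages ⇒ order 4.

4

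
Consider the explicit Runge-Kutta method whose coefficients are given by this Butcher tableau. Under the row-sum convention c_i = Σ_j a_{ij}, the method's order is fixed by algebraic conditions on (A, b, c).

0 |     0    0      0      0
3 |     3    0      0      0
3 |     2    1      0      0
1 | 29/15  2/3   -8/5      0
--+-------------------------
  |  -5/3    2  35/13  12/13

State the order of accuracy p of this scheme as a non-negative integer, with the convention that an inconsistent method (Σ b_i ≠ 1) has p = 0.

0

b = (-5/3, 2, 35/13, 12/13)
c = (0, 3, 3, 1)
Ac = (0, 0, 3, -14/5)
Σ b_i: (-5/3)·1 + 2·1 + 35/13·1 + 12/13·1 = 154/39 ≠ 1 ⇒ order 0.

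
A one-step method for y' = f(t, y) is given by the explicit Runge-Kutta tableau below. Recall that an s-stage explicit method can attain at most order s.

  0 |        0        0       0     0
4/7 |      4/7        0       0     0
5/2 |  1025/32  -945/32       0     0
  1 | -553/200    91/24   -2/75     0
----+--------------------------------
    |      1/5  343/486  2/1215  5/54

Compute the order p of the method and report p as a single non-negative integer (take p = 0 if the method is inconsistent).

b = (1/5, 343/486, 2/1215, 5/54)
c = (0, 4/7, 5/2, 1)
Ac = (0, 0, -135/8, 21/10)
Σ b_i: 1/5·1 + 343/486·1 + 2/1215·1 + 5/54·1 = 1 ✓
b·c: 343/486·4/7 + 2/1215·5/2 + 5/54·1 = 1/2 ✓
b·c²: 343/486·16/49 + 2/1215·25/4 + 5/54·1 = 1/3 ✓
b·Ac: 2/1215·(-135/8) + 5/54·21/10 = 1/6 ✓
b·c³: 343/486·64/343 + 2/1215·125/8 + 5/54·1 = 1/4 ✓
b·(c∘Ac): 2/1215·(-675/16) + 5/54·21/10 = 1/8 ✓
b·Ac²: 2/1215·(-135/14) + 5/54·15/14 = 1/12 ✓
b·A²c: 5/54·9/20 = 1/24 ✓; 4 stages ⇒ order 4.

4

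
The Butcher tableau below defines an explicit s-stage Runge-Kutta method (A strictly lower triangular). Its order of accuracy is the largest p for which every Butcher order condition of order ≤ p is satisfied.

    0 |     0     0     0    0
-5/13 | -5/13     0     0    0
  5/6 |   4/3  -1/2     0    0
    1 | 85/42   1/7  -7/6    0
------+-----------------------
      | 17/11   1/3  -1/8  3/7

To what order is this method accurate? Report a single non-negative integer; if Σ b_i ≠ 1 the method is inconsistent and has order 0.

0

b = (17/11, 1/3, -1/8, 3/7)
c = (0, -5/13, 5/6, 1)
Ac = (0, 0, 5/26, -3365/3276)
Σ b_i: 17/11·1 + 1/3·1 + (-1/8)·1 + 3/7·1 = 4033/1848 ≠ 1 ⇒ order 0.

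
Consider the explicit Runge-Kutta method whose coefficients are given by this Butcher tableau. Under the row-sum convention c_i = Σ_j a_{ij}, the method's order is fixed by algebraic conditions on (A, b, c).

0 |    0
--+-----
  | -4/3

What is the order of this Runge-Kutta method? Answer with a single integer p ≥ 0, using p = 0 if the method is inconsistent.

0

b = (-4/3)
c = (0)
Σ b_i: (-4/3)·1 = -4/3 ≠ 1 ⇒ order 0.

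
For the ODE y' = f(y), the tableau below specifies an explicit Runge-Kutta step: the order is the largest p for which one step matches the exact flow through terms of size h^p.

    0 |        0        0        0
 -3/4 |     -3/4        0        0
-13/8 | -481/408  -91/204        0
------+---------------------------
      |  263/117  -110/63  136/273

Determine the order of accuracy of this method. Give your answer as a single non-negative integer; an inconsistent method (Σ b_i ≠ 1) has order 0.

3

b = (263/117, -110/63, 136/273)
c = (0, -3/4, -13/8)
Ac = (0, 0, 91/272)
Σ b_i: 263/117·1 + (-110/63)·1 + 136/273·1 = 1 ✓
b·c: (-110/63)·(-3/4) + 136/273·(-13/8) = 1/2 ✓
b·c²: (-110/63)·9/16 + 136/273·169/64 = 1/3 ✓
b·Ac: 136/273·91/272 = 1/6 ✓; 3 stages ⇒ order 3.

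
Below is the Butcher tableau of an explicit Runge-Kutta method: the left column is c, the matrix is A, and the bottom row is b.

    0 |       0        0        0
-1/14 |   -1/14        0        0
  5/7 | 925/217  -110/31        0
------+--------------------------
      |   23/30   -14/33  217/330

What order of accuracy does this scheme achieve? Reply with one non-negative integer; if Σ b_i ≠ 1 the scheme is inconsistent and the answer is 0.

3

b = (23/30, -14/33, 217/330)
c = (0, -1/14, 5/7)
Ac = (0, 0, 55/217)
Σ b_i: 23/30·1 + (-14/33)·1 + 217/330·1 = 1 ✓
b·c: (-14/33)·(-1/14) + 217/330·5/7 = 1/2 ✓
b·c²: (-14/33)·1/196 + 217/330·25/49 = 1/3 ✓
b·Ac: 217/330·55/217 = 1/6 ✓; 3 stages ⇒ order 3.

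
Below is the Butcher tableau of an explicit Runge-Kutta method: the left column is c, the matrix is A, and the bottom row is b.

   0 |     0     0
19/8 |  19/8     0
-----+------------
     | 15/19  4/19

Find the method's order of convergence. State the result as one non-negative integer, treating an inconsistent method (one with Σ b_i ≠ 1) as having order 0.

b = (15/19, 4/19)
c = (0, 19/8)
Σ b_i: 15/19·1 + 4/19·1 = 1 ✓
b·c: 4/19·19/8 = 1/2 ✓; 2 stages ⇒ order 2.

2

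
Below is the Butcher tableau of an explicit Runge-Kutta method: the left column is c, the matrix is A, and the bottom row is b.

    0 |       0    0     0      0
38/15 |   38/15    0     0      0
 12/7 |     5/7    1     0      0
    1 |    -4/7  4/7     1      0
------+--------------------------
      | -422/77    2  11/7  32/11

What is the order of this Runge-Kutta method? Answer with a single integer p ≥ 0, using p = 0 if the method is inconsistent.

b = (-422/77, 2, 11/7, 32/11)
c = (0, 38/15, 12/7, 1)
Ac = (0, 0, 38/15, 332/105)
Σ b_i: (-422/77)·1 + 2·1 + 11/7·1 + 32/11·1 = 1 ✓
b·c: 2·38/15 + 11/7·12/7 + 32/11·1 = 86264/8085 ≠ 1/2 ⇒ order 1.

1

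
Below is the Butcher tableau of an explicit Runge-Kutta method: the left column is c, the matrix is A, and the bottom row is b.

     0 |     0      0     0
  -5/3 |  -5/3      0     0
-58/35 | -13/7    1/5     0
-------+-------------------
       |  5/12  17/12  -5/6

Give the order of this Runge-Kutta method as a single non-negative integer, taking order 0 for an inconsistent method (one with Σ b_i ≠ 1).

1

b = (5/12, 17/12, -5/6)
c = (0, -5/3, -58/35)
Ac = (0, 0, -1/3)
Σ b_i: 5/12·1 + 17/12·1 + (-5/6)·1 = 1 ✓
b·c: 17/12·(-5/3) + (-5/6)·(-58/35) = -247/252 ≠ 1/2 ⇒ order 1.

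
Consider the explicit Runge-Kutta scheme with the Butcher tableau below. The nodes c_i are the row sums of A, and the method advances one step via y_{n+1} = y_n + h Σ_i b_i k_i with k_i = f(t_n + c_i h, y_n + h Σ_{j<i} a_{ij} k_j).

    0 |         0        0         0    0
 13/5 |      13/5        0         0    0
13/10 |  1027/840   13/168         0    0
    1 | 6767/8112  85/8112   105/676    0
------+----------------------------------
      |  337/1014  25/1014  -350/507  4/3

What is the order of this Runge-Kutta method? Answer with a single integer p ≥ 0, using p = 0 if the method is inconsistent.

b = (337/1014, 25/1014, -350/507, 4/3)
c = (0, 13/5, 13/10, 1)
Ac = (0, 0, 169/840, 11/48)
Σ b_i: 337/1014·1 + 25/1014·1 + (-350/507)·1 + 4/3·1 = 1 ✓
b·c: 25/1014·13/5 + (-350/507)·13/10 + 4/3·1 = 1/2 ✓
b·c²: 25/1014·169/25 + (-350/507)·169/100 + 4/3·1 = 1/3 ✓
b·Ac: (-350/507)·169/840 + 4/3·11/48 = 1/6 ✓
b·c³: 25/1014·2197/125 + (-350/507)·2197/1000 + 4/3·1 = 1/4 ✓
b·(c∘Ac): (-350/507)·2197/8400 + 4/3·11/48 = 1/8 ✓
b·Ac²: (-350/507)·2197/4200 + 4/3·1/3 = 1/12 ✓
b·A²c: 4/3·1/32 = 1/24 ✓; 4 stages ⇒ order 4.

4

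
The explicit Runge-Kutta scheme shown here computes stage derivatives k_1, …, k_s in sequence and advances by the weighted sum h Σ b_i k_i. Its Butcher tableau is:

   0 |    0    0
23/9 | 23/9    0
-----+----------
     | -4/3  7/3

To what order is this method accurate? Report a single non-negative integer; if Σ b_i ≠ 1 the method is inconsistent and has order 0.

1

b = (-4/3, 7/3)
c = (0, 23/9)
Σ b_i: (-4/3)·1 + 7/3·1 = 1 ✓
b·c: 7/3·23/9 = 161/27 ≠ 1/2 ⇒ order 1.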